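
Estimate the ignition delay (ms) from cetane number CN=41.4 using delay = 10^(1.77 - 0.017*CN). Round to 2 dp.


delay = 10^(1.77 - 0.017*CN)
Exponent = 1.77 - 0.017*41.4 = 1.0662
delay = 10^1.0662 = 11.65 ms


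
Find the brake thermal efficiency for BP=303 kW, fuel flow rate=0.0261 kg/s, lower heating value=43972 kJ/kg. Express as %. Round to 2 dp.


eta_BTE = (BP / (mf * LHV)) * 100
Denominator = 0.0261 * 43972 = 1147.6692 kW
eta_BTE = (303 / 1147.6692) * 100 = 26.40%


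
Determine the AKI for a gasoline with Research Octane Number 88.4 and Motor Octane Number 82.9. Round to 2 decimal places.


AKI = (RON + MON) / 2
AKI = (88.4 + 82.9) / 2
AKI = 171.3 / 2 = 85.65


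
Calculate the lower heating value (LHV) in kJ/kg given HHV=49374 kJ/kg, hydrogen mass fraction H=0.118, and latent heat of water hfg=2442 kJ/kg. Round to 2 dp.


LHV = HHV - hfg * 9 * H
Water correction = 2442 * 9 * 0.118 = 2593.404 kJ/kg
LHV = 49374 - 2593.404 = 46780.60 kJ/kg


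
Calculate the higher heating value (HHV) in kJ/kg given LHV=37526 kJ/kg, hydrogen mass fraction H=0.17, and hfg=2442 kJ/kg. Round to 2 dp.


HHV = LHV + hfg * 9 * H
Water addition = 2442 * 9 * 0.17 = 3736.260 kJ/kg
HHV = 37526 + 3736.260 = 41262.26 kJ/kg


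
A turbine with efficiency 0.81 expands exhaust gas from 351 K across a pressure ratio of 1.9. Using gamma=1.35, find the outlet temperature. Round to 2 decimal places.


T_out = T_in * (1 - eta * (1 - PR^(-(gamma-1)/gamma)))
Exponent = -(1.35-1)/1.35 = -0.25925926
PR^exp = 1.9^(-0.25925926) = 0.84670193
Factor = 1 - 0.81*(1 - 0.84670193) = 0.87582856
T_out = 351 * 0.87582856 = 307.42 K


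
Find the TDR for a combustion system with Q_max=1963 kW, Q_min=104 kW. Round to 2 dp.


TDR = Q_max / Q_min
TDR = 1963 / 104 = 18.88


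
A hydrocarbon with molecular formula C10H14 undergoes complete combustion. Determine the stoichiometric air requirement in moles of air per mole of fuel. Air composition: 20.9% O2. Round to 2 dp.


Balanced combustion: C10H14 + 13.5 O2 -> 10 CO2 + 7 H2O
O2 needed = C + H/4 = 10 + 14/4 = 13.50 moles
Air moles = O2 / 0.209 = 13.50 / 0.209 = 64.59 moles air


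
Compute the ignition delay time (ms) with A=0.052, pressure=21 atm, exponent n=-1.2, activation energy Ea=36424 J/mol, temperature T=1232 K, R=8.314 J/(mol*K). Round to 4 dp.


tau = A * P^n * exp(Ea/(R*T))
P^n = 21^(-1.2) = 0.02590221
Ea/(R*T) = 36424/(8.314*1232) = 3.556042
exp(Ea/(R*T)) = 35.024304
tau = 0.052 * 0.02590221 * 35.024304 = 0.0472 ms


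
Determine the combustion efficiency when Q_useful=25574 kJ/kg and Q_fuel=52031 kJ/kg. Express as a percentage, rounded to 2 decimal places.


Efficiency = (Q_useful / Q_fuel) * 100
Efficiency = (25574 / 52031) * 100
Efficiency = 0.4915 * 100 = 49.15%


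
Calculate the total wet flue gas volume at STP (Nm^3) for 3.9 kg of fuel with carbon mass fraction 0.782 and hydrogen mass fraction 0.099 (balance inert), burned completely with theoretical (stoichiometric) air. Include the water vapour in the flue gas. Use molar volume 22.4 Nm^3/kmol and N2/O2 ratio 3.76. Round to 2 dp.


Per kg fuel: CO2 = (C/12 kmol)*22.4 = (0.782/12)*22.4 = 1.45973 Nm^3
Per kg fuel: H2O = (H/2 kmol)*22.4 = (0.099/2)*22.4 = 1.10880 Nm^3
O2 needed per kg fuel = C/12 + H/4 = 0.782/12 + 0.099/4 = 0.08991667 kmol
Per kg fuel: N2 = O2*3.76*22.4 = 0.08991667*3.76*22.4 = 7.57314 Nm^3
Total per kg = 1.45973 + 1.10880 + 7.57314 = 10.14167 Nm^3
Total = 10.14167 * 3.9 = 39.55 Nm^3


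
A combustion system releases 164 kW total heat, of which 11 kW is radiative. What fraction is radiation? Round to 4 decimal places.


f_rad = Q_rad / Q_total
f_rad = 11 / 164 = 0.0671


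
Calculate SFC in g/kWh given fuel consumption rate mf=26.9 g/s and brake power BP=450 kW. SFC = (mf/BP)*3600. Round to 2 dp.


SFC = (mf / BP) * 3600
Rate = 26.9 / 450 = 0.059778 g/(s*kW)
SFC = 0.059778 * 3600 = 215.20 g/kWh


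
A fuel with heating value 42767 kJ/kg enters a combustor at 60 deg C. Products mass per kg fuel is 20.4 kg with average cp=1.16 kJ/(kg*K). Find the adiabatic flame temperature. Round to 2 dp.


T_ad = T_in + Hc / (m_p * cp)
Denominator = 20.4 * 1.16 = 23.6640
Temperature rise = 42767 / 23.6640 = 1807.26 K
T_ad = 60 + 1807.26 = 1867.26 deg C


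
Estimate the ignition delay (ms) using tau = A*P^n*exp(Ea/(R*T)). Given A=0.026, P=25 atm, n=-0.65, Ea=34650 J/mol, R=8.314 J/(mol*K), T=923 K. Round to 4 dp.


tau = A * P^n * exp(Ea/(R*T))
P^n = 25^(-0.65) = 0.12340677
Ea/(R*T) = 34650/(8.314*923) = 4.515351
exp(Ea/(R*T)) = 91.409647
tau = 0.026 * 0.12340677 * 91.409647 = 0.2933 ms


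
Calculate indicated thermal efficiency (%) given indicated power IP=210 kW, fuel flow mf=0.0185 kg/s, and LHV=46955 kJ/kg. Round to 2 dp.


eta_ith = (IP / (mf * LHV)) * 100
Denominator = 0.0185 * 46955 = 868.6675 kW
eta_ith = (210 / 868.6675) * 100 = 24.17%


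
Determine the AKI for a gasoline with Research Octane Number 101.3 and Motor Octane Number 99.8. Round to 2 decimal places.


AKI = (RON + MON) / 2
AKI = (101.3 + 99.8) / 2
AKI = 201.1 / 2 = 100.55


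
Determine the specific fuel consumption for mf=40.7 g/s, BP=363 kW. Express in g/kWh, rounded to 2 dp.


SFC = (mf / BP) * 3600
Rate = 40.7 / 363 = 0.112121 g/(s*kW)
SFC = 0.112121 * 3600 = 403.64 g/kWh


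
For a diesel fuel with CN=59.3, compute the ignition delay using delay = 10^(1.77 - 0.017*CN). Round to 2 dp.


delay = 10^(1.77 - 0.017*CN)
Exponent = 1.77 - 0.017*59.3 = 0.7619
delay = 10^0.7619 = 5.78 ms


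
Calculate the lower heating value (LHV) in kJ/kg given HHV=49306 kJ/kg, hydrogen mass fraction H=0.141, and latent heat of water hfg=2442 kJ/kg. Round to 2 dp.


LHV = HHV - hfg * 9 * H
Water correction = 2442 * 9 * 0.141 = 3098.898 kJ/kg
LHV = 49306 - 3098.898 = 46207.10 kJ/kg


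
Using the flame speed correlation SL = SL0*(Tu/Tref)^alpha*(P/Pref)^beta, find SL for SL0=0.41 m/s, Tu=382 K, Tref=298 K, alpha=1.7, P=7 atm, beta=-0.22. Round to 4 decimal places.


SL = SL0 * (Tu/Tref)^alpha * (P/Pref)^beta
T ratio = 382/298 = 1.28187919
(T ratio)^alpha = 1.28187919^1.7 = 1.525247
(P/Pref)^beta = 7^(-0.22) = 0.651746
SL = 0.41 * 1.525247 * 0.651746 = 0.4076 m/s


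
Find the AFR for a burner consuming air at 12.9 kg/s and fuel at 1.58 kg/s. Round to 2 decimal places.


AFR = m_air / m_fuel
AFR = 12.9 / 1.58 = 8.16


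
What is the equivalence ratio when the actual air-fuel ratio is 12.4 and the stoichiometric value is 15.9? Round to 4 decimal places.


phi = AFR_stoich / AFR_actual
phi = 15.9 / 12.4 = 1.2823


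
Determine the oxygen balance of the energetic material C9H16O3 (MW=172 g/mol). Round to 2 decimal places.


OB = -1600 * (2C + H/2 - O) / MW
Inner = 2*9 + 16/2 - 3 = 23.00
OB = -1600 * 23.00 / 172 = -213.95%


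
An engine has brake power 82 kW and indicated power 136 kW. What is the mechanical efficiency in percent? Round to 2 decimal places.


eta_mech = (BP / IP) * 100
Ratio = 82 / 136 = 0.6029
eta_mech = 0.6029 * 100 = 60.29%


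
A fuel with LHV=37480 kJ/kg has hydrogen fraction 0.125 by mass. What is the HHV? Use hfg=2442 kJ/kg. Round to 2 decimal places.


HHV = LHV + hfg * 9 * H
Water addition = 2442 * 9 * 0.125 = 2747.250 kJ/kg
HHV = 37480 + 2747.250 = 40227.25 kJ/kg


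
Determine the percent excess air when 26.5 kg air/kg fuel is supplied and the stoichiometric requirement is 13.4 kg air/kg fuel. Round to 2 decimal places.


Excess air = actual - stoichiometric = 26.5 - 13.4 = 13.10 kg/kg fuel
Excess air % = (excess / stoich) * 100 = (13.10 / 13.4) * 100 = 97.76%


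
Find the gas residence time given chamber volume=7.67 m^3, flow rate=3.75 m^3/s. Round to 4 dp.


tau = V / Q_flow
tau = 7.67 / 3.75 = 2.0453 s


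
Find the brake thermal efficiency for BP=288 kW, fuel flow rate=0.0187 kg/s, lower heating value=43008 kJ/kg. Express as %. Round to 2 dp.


eta_BTE = (BP / (mf * LHV)) * 100
Denominator = 0.0187 * 43008 = 804.2496 kW
eta_BTE = (288 / 804.2496) * 100 = 35.81%


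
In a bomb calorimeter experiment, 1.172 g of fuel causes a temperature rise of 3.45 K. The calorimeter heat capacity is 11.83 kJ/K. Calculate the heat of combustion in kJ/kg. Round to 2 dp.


Hc = C_cal * delta_T / m_fuel
Q_released = 11.83 * 3.45 = 40.8135 kJ
m_fuel = 1.172 g = 1.172/1000 kg = 0.001172 kg
Hc = 40.8135 / 0.001172 = 34823.81 kJ/kg


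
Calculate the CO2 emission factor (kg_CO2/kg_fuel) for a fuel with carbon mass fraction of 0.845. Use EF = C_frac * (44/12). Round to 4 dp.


EF = C_frac * (M_CO2 / M_C)
EF = 0.845 * (44/12)
EF = 0.845 * 3.666667 = 3.0983 kg_CO2/kg_fuel


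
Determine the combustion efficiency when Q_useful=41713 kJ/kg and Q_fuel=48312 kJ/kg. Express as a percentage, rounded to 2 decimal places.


Efficiency = (Q_useful / Q_fuel) * 100
Efficiency = (41713 / 48312) * 100
Efficiency = 0.8634 * 100 = 86.34%


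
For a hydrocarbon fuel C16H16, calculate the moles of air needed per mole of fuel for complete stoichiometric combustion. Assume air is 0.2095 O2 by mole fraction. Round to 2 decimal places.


Balanced combustion: C16H16 + 20 O2 -> 16 CO2 + 8 H2O
O2 needed = C + H/4 = 16 + 16/4 = 20.00 moles
Air moles = O2 / 0.2095 = 20.00 / 0.2095 = 95.47 moles air


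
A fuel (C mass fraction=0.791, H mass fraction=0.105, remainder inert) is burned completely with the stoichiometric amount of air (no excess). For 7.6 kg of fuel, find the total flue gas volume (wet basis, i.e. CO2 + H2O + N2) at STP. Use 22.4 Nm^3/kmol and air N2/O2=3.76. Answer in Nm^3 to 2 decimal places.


Per kg fuel: CO2 = (C/12 kmol)*22.4 = (0.791/12)*22.4 = 1.47653 Nm^3
Per kg fuel: H2O = (H/2 kmol)*22.4 = (0.105/2)*22.4 = 1.17600 Nm^3
O2 needed per kg fuel = C/12 + H/4 = 0.791/12 + 0.105/4 = 0.09216667 kmol
Per kg fuel: N2 = O2*3.76*22.4 = 0.09216667*3.76*22.4 = 7.76265 Nm^3
Total per kg = 1.47653 + 1.17600 + 7.76265 = 10.41518 Nm^3
Total = 10.41518 * 7.6 = 79.16 Nm^3


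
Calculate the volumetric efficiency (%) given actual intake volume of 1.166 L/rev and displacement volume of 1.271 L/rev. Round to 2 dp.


eta_v = (V_actual / V_disp) * 100
Ratio = 1.166 / 1.271 = 0.9174
eta_v = 0.9174 * 100 = 91.74%


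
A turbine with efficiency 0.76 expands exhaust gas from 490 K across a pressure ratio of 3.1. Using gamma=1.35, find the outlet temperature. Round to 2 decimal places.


T_out = T_in * (1 - eta * (1 - PR^(-(gamma-1)/gamma)))
Exponent = -(1.35-1)/1.35 = -0.25925926
PR^exp = 3.1^(-0.25925926) = 0.74577862
Factor = 1 - 0.76*(1 - 0.74577862) = 0.80679175
T_out = 490 * 0.80679175 = 395.33 K


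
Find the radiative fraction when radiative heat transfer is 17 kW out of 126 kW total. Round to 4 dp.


f_rad = Q_rad / Q_total
f_rad = 17 / 126 = 0.1349


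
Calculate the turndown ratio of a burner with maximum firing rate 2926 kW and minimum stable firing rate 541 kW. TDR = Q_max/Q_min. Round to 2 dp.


TDR = Q_max / Q_min
TDR = 2926 / 541 = 5.41


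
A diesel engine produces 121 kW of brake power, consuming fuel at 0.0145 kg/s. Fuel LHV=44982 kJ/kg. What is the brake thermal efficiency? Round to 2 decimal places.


eta_BTE = (BP / (mf * LHV)) * 100
Denominator = 0.0145 * 44982 = 652.2390 kW
eta_BTE = (121 / 652.2390) * 100 = 18.55%


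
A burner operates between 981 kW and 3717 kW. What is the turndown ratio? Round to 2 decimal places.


TDR = Q_max / Q_min
TDR = 3717 / 981 = 3.79


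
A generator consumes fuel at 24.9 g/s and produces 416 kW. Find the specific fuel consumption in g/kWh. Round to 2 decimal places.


SFC = (mf / BP) * 3600
Rate = 24.9 / 416 = 0.059856 g/(s*kW)
SFC = 0.059856 * 3600 = 215.48 g/kWh


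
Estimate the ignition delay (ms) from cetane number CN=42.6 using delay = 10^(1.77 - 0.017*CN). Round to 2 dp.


delay = 10^(1.77 - 0.017*CN)
Exponent = 1.77 - 0.017*42.6 = 1.0458
delay = 10^1.0458 = 11.11 ms


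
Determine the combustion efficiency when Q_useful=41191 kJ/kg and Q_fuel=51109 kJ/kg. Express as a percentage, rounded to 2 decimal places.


Efficiency = (Q_useful / Q_fuel) * 100
Efficiency = (41191 / 51109) * 100
Efficiency = 0.8059 * 100 = 80.59%


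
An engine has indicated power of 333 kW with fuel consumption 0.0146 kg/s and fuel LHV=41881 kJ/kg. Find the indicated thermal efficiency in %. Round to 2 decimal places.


eta_ith = (IP / (mf * LHV)) * 100
Denominator = 0.0146 * 41881 = 611.4626 kW
eta_ith = (333 / 611.4626) * 100 = 54.46%


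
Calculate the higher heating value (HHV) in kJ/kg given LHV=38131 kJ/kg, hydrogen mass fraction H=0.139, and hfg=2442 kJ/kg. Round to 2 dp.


HHV = LHV + hfg * 9 * H
Water addition = 2442 * 9 * 0.139 = 3054.942 kJ/kg
HHV = 38131 + 3054.942 = 41185.94 kJ/kg


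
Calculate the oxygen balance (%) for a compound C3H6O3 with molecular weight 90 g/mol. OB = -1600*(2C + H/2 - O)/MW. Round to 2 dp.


OB = -1600 * (2C + H/2 - O) / MW
Inner = 2*3 + 6/2 - 3 = 6.00
OB = -1600 * 6.00 / 90 = -106.67%


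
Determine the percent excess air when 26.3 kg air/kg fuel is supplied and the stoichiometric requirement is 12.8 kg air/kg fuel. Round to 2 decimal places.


Excess air = actual - stoichiometric = 26.3 - 12.8 = 13.50 kg/kg fuel
Excess air % = (excess / stoich) * 100 = (13.50 / 12.8) * 100 = 105.47%


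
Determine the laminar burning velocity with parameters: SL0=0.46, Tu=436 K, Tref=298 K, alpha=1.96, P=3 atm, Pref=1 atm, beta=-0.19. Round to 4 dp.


SL = SL0 * (Tu/Tref)^alpha * (P/Pref)^beta
T ratio = 436/298 = 1.46308725
(T ratio)^alpha = 1.46308725^1.96 = 2.108287
(P/Pref)^beta = 3^(-0.19) = 0.811609
SL = 0.46 * 2.108287 * 0.811609 = 0.7871 m/s


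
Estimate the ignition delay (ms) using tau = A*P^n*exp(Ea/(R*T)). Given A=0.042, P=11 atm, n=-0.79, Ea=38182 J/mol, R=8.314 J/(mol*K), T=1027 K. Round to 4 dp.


tau = A * P^n * exp(Ea/(R*T))
P^n = 11^(-0.79) = 0.15041799
Ea/(R*T) = 38182/(8.314*1027) = 4.471757
exp(Ea/(R*T)) = 87.510356
tau = 0.042 * 0.15041799 * 87.510356 = 0.5529 ms


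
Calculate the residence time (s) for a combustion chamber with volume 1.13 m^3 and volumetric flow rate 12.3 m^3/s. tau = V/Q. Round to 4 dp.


tau = V / Q_flow
tau = 1.13 / 12.3 = 0.0919 s


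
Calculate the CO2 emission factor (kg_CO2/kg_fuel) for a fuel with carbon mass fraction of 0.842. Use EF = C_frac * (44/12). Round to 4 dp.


EF = C_frac * (M_CO2 / M_C)
EF = 0.842 * (44/12)
EF = 0.842 * 3.666667 = 3.0873 kg_CO2/kg_fuel


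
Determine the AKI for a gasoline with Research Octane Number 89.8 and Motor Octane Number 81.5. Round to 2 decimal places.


AKI = (RON + MON) / 2
AKI = (89.8 + 81.5) / 2
AKI = 171.3 / 2 = 85.65


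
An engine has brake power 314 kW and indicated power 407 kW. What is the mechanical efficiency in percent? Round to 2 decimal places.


eta_mech = (BP / IP) * 100
Ratio = 314 / 407 = 0.7715
eta_mech = 0.7715 * 100 = 77.15%


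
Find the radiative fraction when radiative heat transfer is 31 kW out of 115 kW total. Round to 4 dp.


f_rad = Q_rad / Q_total
f_rad = 31 / 115 = 0.2696


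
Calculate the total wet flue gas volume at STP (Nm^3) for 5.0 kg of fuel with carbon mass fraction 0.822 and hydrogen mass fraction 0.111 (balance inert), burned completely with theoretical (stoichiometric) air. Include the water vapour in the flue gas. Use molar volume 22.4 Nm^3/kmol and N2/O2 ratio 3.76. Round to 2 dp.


Per kg fuel: CO2 = (C/12 kmol)*22.4 = (0.822/12)*22.4 = 1.53440 Nm^3
Per kg fuel: H2O = (H/2 kmol)*22.4 = (0.111/2)*22.4 = 1.24320 Nm^3
O2 needed per kg fuel = C/12 + H/4 = 0.822/12 + 0.111/4 = 0.09625000 kmol
Per kg fuel: N2 = O2*3.76*22.4 = 0.09625000*3.76*22.4 = 8.10656 Nm^3
Total per kg = 1.53440 + 1.24320 + 8.10656 = 10.88416 Nm^3
Total = 10.88416 * 5.0 = 54.42 Nm^3


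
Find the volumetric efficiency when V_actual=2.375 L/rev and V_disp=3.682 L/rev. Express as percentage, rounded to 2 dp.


eta_v = (V_actual / V_disp) * 100
Ratio = 2.375 / 3.682 = 0.6450
eta_v = 0.6450 * 100 = 64.50%


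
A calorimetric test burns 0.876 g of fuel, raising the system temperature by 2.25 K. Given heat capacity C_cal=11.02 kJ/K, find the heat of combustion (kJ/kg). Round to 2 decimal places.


Hc = C_cal * delta_T / m_fuel
Q_released = 11.02 * 2.25 = 24.7950 kJ
m_fuel = 0.876 g = 0.876/1000 kg = 0.000876 kg
Hc = 24.7950 / 0.000876 = 28304.79 kJ/kg


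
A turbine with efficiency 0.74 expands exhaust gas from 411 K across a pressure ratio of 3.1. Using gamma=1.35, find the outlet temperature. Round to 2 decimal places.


T_out = T_in * (1 - eta * (1 - PR^(-(gamma-1)/gamma)))
Exponent = -(1.35-1)/1.35 = -0.25925926
PR^exp = 3.1^(-0.25925926) = 0.74577862
Factor = 1 - 0.74*(1 - 0.74577862) = 0.81187618
T_out = 411 * 0.81187618 = 333.68 K


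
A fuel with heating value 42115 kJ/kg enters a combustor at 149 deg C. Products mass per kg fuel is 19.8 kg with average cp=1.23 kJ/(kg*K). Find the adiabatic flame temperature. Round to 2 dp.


T_ad = T_in + Hc / (m_p * cp)
Denominator = 19.8 * 1.23 = 24.3540
Temperature rise = 42115 / 24.3540 = 1729.28 K
T_ad = 149 + 1729.28 = 1878.28 deg C


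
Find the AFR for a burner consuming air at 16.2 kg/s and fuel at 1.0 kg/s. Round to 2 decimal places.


AFR = m_air / m_fuel
AFR = 16.2 / 1.0 = 16.20


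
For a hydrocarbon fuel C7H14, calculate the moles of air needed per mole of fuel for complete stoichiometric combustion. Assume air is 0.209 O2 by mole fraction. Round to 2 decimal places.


Balanced combustion: C7H14 + 10.5 O2 -> 7 CO2 + 7 H2O
O2 needed = C + H/4 = 7 + 14/4 = 10.50 moles
Air moles = O2 / 0.209 = 10.50 / 0.209 = 50.24 moles air


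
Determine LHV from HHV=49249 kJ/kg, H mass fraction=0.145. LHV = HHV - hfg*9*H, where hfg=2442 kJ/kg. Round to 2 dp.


LHV = HHV - hfg * 9 * H
Water correction = 2442 * 9 * 0.145 = 3186.810 kJ/kg
LHV = 49249 - 3186.810 = 46062.19 kJ/kg


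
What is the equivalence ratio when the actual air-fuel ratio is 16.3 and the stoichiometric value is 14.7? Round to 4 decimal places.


phi = AFR_stoich / AFR_actual
phi = 14.7 / 16.3 = 0.9018


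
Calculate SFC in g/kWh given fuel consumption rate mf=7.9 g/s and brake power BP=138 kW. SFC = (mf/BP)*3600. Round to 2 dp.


SFC = (mf / BP) * 3600
Rate = 7.9 / 138 = 0.057246 g/(s*kW)
SFC = 0.057246 * 3600 = 206.09 g/kWh


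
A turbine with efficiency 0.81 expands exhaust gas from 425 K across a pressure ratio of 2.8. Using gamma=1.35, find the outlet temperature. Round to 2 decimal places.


T_out = T_in * (1 - eta * (1 - PR^(-(gamma-1)/gamma)))
Exponent = -(1.35-1)/1.35 = -0.25925926
PR^exp = 2.8^(-0.25925926) = 0.76572026
Factor = 1 - 0.81*(1 - 0.76572026) = 0.81023341
T_out = 425 * 0.81023341 = 344.35 K


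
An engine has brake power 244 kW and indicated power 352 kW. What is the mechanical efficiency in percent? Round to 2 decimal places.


eta_mech = (BP / IP) * 100
Ratio = 244 / 352 = 0.6932
eta_mech = 0.6932 * 100 = 69.32%


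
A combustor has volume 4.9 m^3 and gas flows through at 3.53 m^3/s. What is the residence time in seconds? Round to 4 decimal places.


tau = V / Q_flow
tau = 4.9 / 3.53 = 1.3881 s


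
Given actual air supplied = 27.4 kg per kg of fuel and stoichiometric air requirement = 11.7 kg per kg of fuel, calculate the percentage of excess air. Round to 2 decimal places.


Excess air = actual - stoichiometric = 27.4 - 11.7 = 15.70 kg/kg fuel
Excess air % = (excess / stoich) * 100 = (15.70 / 11.7) * 100 = 134.19%


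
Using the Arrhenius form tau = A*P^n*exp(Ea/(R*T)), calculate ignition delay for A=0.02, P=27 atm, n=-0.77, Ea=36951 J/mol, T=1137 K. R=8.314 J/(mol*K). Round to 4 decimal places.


tau = A * P^n * exp(Ea/(R*T))
P^n = 27^(-0.77) = 0.07904054
Ea/(R*T) = 36951/(8.314*1137) = 3.908910
exp(Ea/(R*T)) = 49.844610
tau = 0.02 * 0.07904054 * 49.844610 = 0.0788 ms


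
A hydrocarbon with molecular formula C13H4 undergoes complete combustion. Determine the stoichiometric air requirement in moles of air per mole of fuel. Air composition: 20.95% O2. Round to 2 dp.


Balanced combustion: C13H4 + 14 O2 -> 13 CO2 + 2 H2O
O2 needed = C + H/4 = 13 + 4/4 = 14.00 moles
Air moles = O2 / 0.2095 = 14.00 / 0.2095 = 66.83 moles air


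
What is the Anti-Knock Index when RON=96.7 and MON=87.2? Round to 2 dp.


AKI = (RON + MON) / 2
AKI = (96.7 + 87.2) / 2
AKI = 183.9 / 2 = 91.95


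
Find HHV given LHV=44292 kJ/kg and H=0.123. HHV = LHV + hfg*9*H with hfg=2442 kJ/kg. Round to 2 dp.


HHV = LHV + hfg * 9 * H
Water addition = 2442 * 9 * 0.123 = 2703.294 kJ/kg
HHV = 44292 + 2703.294 = 46995.29 kJ/kg


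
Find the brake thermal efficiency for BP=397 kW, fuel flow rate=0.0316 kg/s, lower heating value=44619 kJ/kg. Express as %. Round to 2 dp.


eta_BTE = (BP / (mf * LHV)) * 100
Denominator = 0.0316 * 44619 = 1409.9604 kW
eta_BTE = (397 / 1409.9604) * 100 = 28.16%


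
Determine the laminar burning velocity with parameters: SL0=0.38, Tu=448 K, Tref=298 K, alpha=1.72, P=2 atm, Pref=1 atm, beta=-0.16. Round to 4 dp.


SL = SL0 * (Tu/Tref)^alpha * (P/Pref)^beta
T ratio = 448/298 = 1.50335570
(T ratio)^alpha = 1.50335570^1.72 = 2.016258
(P/Pref)^beta = 2^(-0.16) = 0.895025
SL = 0.38 * 2.016258 * 0.895025 = 0.6857 m/s


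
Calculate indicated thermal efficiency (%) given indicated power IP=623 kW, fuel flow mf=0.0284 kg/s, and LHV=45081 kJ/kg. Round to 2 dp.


eta_ith = (IP / (mf * LHV)) * 100
Denominator = 0.0284 * 45081 = 1280.3004 kW
eta_ith = (623 / 1280.3004) * 100 = 48.66%


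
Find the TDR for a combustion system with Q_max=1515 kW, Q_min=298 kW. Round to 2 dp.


TDR = Q_max / Q_min
TDR = 1515 / 298 = 5.08


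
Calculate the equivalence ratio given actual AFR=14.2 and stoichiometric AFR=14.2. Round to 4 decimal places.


phi = AFR_stoich / AFR_actual
phi = 14.2 / 14.2 = 1.0000


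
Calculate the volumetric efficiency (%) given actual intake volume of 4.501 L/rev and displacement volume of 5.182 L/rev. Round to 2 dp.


eta_v = (V_actual / V_disp) * 100
Ratio = 4.501 / 5.182 = 0.8686
eta_v = 0.8686 * 100 = 86.86%


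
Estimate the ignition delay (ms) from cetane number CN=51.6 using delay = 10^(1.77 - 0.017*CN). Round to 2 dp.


delay = 10^(1.77 - 0.017*CN)
Exponent = 1.77 - 0.017*51.6 = 0.8928
delay = 10^0.8928 = 7.81 ms


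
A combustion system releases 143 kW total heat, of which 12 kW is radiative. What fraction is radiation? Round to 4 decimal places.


f_rad = Q_rad / Q_total
f_rad = 12 / 143 = 0.0839


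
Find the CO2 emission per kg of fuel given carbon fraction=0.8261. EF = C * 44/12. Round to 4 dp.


EF = C_frac * (M_CO2 / M_C)
EF = 0.8261 * (44/12)
EF = 0.8261 * 3.666667 = 3.0290 kg_CO2/kg_fuel


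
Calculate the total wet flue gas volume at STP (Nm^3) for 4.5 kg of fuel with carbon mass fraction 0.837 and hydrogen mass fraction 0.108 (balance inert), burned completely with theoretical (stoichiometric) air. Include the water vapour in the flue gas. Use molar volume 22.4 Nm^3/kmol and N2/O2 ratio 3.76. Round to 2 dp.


Per kg fuel: CO2 = (C/12 kmol)*22.4 = (0.837/12)*22.4 = 1.56240 Nm^3
Per kg fuel: H2O = (H/2 kmol)*22.4 = (0.108/2)*22.4 = 1.20960 Nm^3
O2 needed per kg fuel = C/12 + H/4 = 0.837/12 + 0.108/4 = 0.09675000 kmol
Per kg fuel: N2 = O2*3.76*22.4 = 0.09675000*3.76*22.4 = 8.14867 Nm^3
Total per kg = 1.56240 + 1.20960 + 8.14867 = 10.92067 Nm^3
Total = 10.92067 * 4.5 = 49.14 Nm^3


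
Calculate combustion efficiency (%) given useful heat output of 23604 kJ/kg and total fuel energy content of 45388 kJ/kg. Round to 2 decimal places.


Efficiency = (Q_useful / Q_fuel) * 100
Efficiency = (23604 / 45388) * 100
Efficiency = 0.5200 * 100 = 52.00%


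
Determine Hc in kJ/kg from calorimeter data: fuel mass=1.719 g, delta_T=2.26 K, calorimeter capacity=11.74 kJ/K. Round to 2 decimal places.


Hc = C_cal * delta_T / m_fuel
Q_released = 11.74 * 2.26 = 26.5324 kJ
m_fuel = 1.719 g = 1.719/1000 kg = 0.001719 kg
Hc = 26.5324 / 0.001719 = 15434.79 kJ/kg


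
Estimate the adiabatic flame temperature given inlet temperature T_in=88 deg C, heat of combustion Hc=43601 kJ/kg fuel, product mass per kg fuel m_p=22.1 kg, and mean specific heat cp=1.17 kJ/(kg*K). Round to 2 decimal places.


T_ad = T_in + Hc / (m_p * cp)
Denominator = 22.1 * 1.17 = 25.8570
Temperature rise = 43601 / 25.8570 = 1686.24 K
T_ad = 88 + 1686.24 = 1774.24 deg C


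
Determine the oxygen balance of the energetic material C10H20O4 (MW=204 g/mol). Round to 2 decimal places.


OB = -1600 * (2C + H/2 - O) / MW
Inner = 2*10 + 20/2 - 4 = 26.00
OB = -1600 * 26.00 / 204 = -203.92%


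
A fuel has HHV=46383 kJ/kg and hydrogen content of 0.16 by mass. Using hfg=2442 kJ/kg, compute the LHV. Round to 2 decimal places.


LHV = HHV - hfg * 9 * H
Water correction = 2442 * 9 * 0.16 = 3516.480 kJ/kg
LHV = 46383 - 3516.480 = 42866.52 kJ/kg


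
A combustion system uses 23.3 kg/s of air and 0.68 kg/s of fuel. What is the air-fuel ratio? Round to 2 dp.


AFR = m_air / m_fuel
AFR = 23.3 / 0.68 = 34.26


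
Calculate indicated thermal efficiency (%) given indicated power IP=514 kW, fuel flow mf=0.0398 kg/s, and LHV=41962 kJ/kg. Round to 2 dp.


eta_ith = (IP / (mf * LHV)) * 100
Denominator = 0.0398 * 41962 = 1670.0876 kW
eta_ith = (514 / 1670.0876) * 100 = 30.78%


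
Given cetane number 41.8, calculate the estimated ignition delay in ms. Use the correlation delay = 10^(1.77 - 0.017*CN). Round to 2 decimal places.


delay = 10^(1.77 - 0.017*CN)
Exponent = 1.77 - 0.017*41.8 = 1.0594
delay = 10^1.0594 = 11.47 ms


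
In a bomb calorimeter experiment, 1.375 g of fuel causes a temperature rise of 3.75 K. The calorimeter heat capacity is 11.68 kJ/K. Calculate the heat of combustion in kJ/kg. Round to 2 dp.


Hc = C_cal * delta_T / m_fuel
Q_released = 11.68 * 3.75 = 43.8000 kJ
m_fuel = 1.375 g = 1.375/1000 kg = 0.001375 kg
Hc = 43.8000 / 0.001375 = 31854.55 kJ/kg


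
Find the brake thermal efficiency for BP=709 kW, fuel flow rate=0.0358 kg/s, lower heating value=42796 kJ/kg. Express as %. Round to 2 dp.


eta_BTE = (BP / (mf * LHV)) * 100
Denominator = 0.0358 * 42796 = 1532.0968 kW
eta_BTE = (709 / 1532.0968) * 100 = 46.28%


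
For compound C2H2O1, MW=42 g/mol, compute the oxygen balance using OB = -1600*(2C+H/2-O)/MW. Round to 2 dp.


OB = -1600 * (2C + H/2 - O) / MW
Inner = 2*2 + 2/2 - 1 = 4.00
OB = -1600 * 4.00 / 42 = -152.38%


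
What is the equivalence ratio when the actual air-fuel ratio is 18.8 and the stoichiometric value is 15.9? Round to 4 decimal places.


phi = AFR_stoich / AFR_actual
phi = 15.9 / 18.8 = 0.8457


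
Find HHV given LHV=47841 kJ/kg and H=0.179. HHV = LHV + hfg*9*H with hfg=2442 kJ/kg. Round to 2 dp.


HHV = LHV + hfg * 9 * H
Water addition = 2442 * 9 * 0.179 = 3934.062 kJ/kg
HHV = 47841 + 3934.062 = 51775.06 kJ/kg


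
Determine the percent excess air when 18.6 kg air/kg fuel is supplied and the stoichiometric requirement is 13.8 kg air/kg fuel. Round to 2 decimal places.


Excess air = actual - stoichiometric = 18.6 - 13.8 = 4.80 kg/kg fuel
Excess air % = (excess / stoich) * 100 = (4.80 / 13.8) * 100 = 34.78%


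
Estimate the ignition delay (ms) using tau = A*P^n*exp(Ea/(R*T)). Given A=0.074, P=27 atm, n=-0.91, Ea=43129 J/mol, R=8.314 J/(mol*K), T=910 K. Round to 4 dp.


tau = A * P^n * exp(Ea/(R*T))
P^n = 27^(-0.91) = 0.04982634
Ea/(R*T) = 43129/(8.314*910) = 5.700566
exp(Ea/(R*T)) = 299.036600
tau = 0.074 * 0.04982634 * 299.036600 = 1.1026 ms


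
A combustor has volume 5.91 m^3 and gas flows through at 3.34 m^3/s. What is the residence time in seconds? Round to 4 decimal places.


tau = V / Q_flow
tau = 5.91 / 3.34 = 1.7695 s


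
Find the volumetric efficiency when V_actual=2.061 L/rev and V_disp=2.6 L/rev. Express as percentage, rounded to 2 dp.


eta_v = (V_actual / V_disp) * 100
Ratio = 2.061 / 2.6 = 0.7927
eta_v = 0.7927 * 100 = 79.27%


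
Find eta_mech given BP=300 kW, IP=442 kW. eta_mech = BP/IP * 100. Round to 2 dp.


eta_mech = (BP / IP) * 100
Ratio = 300 / 442 = 0.6787
eta_mech = 0.6787 * 100 = 67.87%


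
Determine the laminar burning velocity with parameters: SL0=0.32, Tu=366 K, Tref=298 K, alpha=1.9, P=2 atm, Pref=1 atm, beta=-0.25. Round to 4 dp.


SL = SL0 * (Tu/Tref)^alpha * (P/Pref)^beta
T ratio = 366/298 = 1.22818792
(T ratio)^alpha = 1.22818792^1.9 = 1.477757
(P/Pref)^beta = 2^(-0.25) = 0.840896
SL = 0.32 * 1.477757 * 0.840896 = 0.3976 m/s


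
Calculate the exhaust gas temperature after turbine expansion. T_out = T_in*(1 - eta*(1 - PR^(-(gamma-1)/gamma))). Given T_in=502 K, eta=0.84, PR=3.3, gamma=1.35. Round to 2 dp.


T_out = T_in * (1 - eta * (1 - PR^(-(gamma-1)/gamma)))
Exponent = -(1.35-1)/1.35 = -0.25925926
PR^exp = 3.3^(-0.25925926) = 0.73378775
Factor = 1 - 0.84*(1 - 0.73378775) = 0.77638171
T_out = 502 * 0.77638171 = 389.74 K


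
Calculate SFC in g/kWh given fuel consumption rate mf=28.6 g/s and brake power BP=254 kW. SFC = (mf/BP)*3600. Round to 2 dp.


SFC = (mf / BP) * 3600
Rate = 28.6 / 254 = 0.112598 g/(s*kW)
SFC = 0.112598 * 3600 = 405.35 g/kWh


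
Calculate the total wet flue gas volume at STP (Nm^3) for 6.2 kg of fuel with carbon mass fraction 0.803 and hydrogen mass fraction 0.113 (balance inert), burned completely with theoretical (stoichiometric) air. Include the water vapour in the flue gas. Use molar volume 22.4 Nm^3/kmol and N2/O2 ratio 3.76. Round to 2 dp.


Per kg fuel: CO2 = (C/12 kmol)*22.4 = (0.803/12)*22.4 = 1.49893 Nm^3
Per kg fuel: H2O = (H/2 kmol)*22.4 = (0.113/2)*22.4 = 1.26560 Nm^3
O2 needed per kg fuel = C/12 + H/4 = 0.803/12 + 0.113/4 = 0.09516667 kmol
Per kg fuel: N2 = O2*3.76*22.4 = 0.09516667*3.76*22.4 = 8.01532 Nm^3
Total per kg = 1.49893 + 1.26560 + 8.01532 = 10.77985 Nm^3
Total = 10.77985 * 6.2 = 66.84 Nm^3


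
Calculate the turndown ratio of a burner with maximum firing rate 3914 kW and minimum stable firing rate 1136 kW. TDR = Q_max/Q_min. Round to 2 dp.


TDR = Q_max / Q_min
TDR = 3914 / 1136 = 3.45


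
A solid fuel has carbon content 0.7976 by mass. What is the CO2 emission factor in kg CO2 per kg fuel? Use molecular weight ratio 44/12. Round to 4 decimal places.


EF = C_frac * (M_CO2 / M_C)
EF = 0.7976 * (44/12)
EF = 0.7976 * 3.666667 = 2.9245 kg_CO2/kg_fuel


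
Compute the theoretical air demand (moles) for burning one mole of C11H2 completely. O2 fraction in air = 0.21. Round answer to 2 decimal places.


Balanced combustion: C11H2 + 11.5 O2 -> 11 CO2 + 1 H2O
O2 needed = C + H/4 = 11 + 2/4 = 11.50 moles
Air moles = O2 / 0.21 = 11.50 / 0.21 = 54.76 moles air


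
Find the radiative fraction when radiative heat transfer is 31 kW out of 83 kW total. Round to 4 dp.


f_rad = Q_rad / Q_total
f_rad = 31 / 83 = 0.3735


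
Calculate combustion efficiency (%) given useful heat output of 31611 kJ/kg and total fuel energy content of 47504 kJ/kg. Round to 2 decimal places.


Efficiency = (Q_useful / Q_fuel) * 100
Efficiency = (31611 / 47504) * 100
Efficiency = 0.6654 * 100 = 66.54%


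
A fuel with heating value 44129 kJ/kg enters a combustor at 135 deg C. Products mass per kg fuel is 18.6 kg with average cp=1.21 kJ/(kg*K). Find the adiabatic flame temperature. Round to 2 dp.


T_ad = T_in + Hc / (m_p * cp)
Denominator = 18.6 * 1.21 = 22.5060
Temperature rise = 44129 / 22.5060 = 1960.77 K
T_ad = 135 + 1960.77 = 2095.77 deg C


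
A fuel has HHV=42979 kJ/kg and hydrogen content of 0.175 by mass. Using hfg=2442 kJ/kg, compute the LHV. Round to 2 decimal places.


LHV = HHV - hfg * 9 * H
Water correction = 2442 * 9 * 0.175 = 3846.150 kJ/kg
LHV = 42979 - 3846.150 = 39132.85 kJ/kg


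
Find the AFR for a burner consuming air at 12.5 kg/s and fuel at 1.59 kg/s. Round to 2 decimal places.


AFR = m_air / m_fuel
AFR = 12.5 / 1.59 = 7.86


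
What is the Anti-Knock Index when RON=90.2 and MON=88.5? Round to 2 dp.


AKI = (RON + MON) / 2
AKI = (90.2 + 88.5) / 2
AKI = 178.7 / 2 = 89.35


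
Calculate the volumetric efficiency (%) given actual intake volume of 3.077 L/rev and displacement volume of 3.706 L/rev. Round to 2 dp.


eta_v = (V_actual / V_disp) * 100
Ratio = 3.077 / 3.706 = 0.8303
eta_v = 0.8303 * 100 = 83.03%


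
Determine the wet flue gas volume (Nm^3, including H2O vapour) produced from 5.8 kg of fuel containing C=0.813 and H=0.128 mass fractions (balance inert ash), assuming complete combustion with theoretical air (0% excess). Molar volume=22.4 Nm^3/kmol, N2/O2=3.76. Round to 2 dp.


Per kg fuel: CO2 = (C/12 kmol)*22.4 = (0.813/12)*22.4 = 1.51760 Nm^3
Per kg fuel: H2O = (H/2 kmol)*22.4 = (0.128/2)*22.4 = 1.43360 Nm^3
O2 needed per kg fuel = C/12 + H/4 = 0.813/12 + 0.128/4 = 0.09975000 kmol
Per kg fuel: N2 = O2*3.76*22.4 = 0.09975000*3.76*22.4 = 8.40134 Nm^3
Total per kg = 1.51760 + 1.43360 + 8.40134 = 11.35254 Nm^3
Total = 11.35254 * 5.8 = 65.84 Nm^3


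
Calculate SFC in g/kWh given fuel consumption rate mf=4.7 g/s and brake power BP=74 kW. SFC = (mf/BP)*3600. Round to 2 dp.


SFC = (mf / BP) * 3600
Rate = 4.7 / 74 = 0.063514 g/(s*kW)
SFC = 0.063514 * 3600 = 228.65 g/kWh


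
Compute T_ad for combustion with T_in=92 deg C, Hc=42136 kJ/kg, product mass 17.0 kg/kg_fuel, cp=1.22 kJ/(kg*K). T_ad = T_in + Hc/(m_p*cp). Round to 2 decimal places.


T_ad = T_in + Hc / (m_p * cp)
Denominator = 17.0 * 1.22 = 20.7400
Temperature rise = 42136 / 20.7400 = 2031.63 K
T_ad = 92 + 2031.63 = 2123.63 deg C


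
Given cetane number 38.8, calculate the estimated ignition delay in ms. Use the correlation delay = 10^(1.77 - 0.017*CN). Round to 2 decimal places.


delay = 10^(1.77 - 0.017*CN)
Exponent = 1.77 - 0.017*38.8 = 1.1104
delay = 10^1.1104 = 12.89 ms


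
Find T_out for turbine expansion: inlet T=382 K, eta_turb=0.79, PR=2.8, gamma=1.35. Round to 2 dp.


T_out = T_in * (1 - eta * (1 - PR^(-(gamma-1)/gamma)))
Exponent = -(1.35-1)/1.35 = -0.25925926
PR^exp = 2.8^(-0.25925926) = 0.76572026
Factor = 1 - 0.79*(1 - 0.76572026) = 0.81491901
T_out = 382 * 0.81491901 = 311.30 K


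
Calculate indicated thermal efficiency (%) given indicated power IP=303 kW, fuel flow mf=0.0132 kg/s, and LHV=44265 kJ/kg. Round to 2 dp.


eta_ith = (IP / (mf * LHV)) * 100
Denominator = 0.0132 * 44265 = 584.2980 kW
eta_ith = (303 / 584.2980) * 100 = 51.86%


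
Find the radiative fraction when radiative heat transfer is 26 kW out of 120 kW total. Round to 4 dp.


f_rad = Q_rad / Q_total
f_rad = 26 / 120 = 0.2167


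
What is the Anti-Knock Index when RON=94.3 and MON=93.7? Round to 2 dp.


AKI = (RON + MON) / 2
AKI = (94.3 + 93.7) / 2
AKI = 188.0 / 2 = 94.00


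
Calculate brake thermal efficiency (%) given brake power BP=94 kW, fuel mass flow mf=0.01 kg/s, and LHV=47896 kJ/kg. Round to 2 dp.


eta_BTE = (BP / (mf * LHV)) * 100
Denominator = 0.01 * 47896 = 478.9600 kW
eta_BTE = (94 / 478.9600) * 100 = 19.63%


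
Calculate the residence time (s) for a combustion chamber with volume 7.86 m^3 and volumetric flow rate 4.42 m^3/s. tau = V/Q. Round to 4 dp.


tau = V / Q_flow
tau = 7.86 / 4.42 = 1.7783 s


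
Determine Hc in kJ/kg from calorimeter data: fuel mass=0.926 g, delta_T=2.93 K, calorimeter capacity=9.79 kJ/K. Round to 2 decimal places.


Hc = C_cal * delta_T / m_fuel
Q_released = 9.79 * 2.93 = 28.6847 kJ
m_fuel = 0.926 g = 0.926/1000 kg = 0.000926 kg
Hc = 28.6847 / 0.000926 = 30977.00 kJ/kg


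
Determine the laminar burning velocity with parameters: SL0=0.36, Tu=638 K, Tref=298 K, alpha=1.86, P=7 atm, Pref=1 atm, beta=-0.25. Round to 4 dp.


SL = SL0 * (Tu/Tref)^alpha * (P/Pref)^beta
T ratio = 638/298 = 2.14093960
(T ratio)^alpha = 2.14093960^1.86 = 4.120256
(P/Pref)^beta = 7^(-0.25) = 0.614788
SL = 0.36 * 4.120256 * 0.614788 = 0.9119 m/s


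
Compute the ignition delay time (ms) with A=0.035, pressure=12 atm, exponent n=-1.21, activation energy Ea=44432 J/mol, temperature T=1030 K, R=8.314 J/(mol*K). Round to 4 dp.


tau = A * P^n * exp(Ea/(R*T))
P^n = 12^(-1.21) = 0.04945278
Ea/(R*T) = 44432/(8.314*1030) = 5.188581
exp(Ea/(R*T)) = 179.214103
tau = 0.035 * 0.04945278 * 179.214103 = 0.3102 ms


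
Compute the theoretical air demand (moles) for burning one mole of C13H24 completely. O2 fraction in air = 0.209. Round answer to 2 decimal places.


Balanced combustion: C13H24 + 19 O2 -> 13 CO2 + 12 H2O
O2 needed = C + H/4 = 13 + 24/4 = 19.00 moles
Air moles = O2 / 0.209 = 19.00 / 0.209 = 90.91 moles air


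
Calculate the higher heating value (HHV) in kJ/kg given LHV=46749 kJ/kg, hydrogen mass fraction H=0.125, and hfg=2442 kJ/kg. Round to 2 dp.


HHV = LHV + hfg * 9 * H
Water addition = 2442 * 9 * 0.125 = 2747.250 kJ/kg
HHV = 46749 + 2747.250 = 49496.25 kJ/kg


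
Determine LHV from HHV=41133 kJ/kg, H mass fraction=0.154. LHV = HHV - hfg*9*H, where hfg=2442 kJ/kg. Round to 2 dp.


LHV = HHV - hfg * 9 * H
Water correction = 2442 * 9 * 0.154 = 3384.612 kJ/kg
LHV = 41133 - 3384.612 = 37748.39 kJ/kg


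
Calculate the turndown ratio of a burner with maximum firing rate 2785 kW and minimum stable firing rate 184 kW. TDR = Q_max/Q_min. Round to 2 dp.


TDR = Q_max / Q_min
TDR = 2785 / 184 = 15.14


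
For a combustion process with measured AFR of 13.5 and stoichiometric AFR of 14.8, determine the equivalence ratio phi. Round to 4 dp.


phi = AFR_stoich / AFR_actual
phi = 14.8 / 13.5 = 1.0963


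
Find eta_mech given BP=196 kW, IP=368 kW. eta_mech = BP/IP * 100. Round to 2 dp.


eta_mech = (BP / IP) * 100
Ratio = 196 / 368 = 0.5326
eta_mech = 0.5326 * 100 = 53.26%


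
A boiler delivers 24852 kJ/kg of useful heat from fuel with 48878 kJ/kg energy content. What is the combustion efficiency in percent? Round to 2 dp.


Efficiency = (Q_useful / Q_fuel) * 100
Efficiency = (24852 / 48878) * 100
Efficiency = 0.5084 * 100 = 50.84%


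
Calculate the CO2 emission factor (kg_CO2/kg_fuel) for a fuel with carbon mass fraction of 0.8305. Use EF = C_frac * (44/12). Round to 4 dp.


EF = C_frac * (M_CO2 / M_C)
EF = 0.8305 * (44/12)
EF = 0.8305 * 3.666667 = 3.0452 kg_CO2/kg_fuel


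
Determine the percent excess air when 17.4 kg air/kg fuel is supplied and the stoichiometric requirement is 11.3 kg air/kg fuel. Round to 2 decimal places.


Excess air = actual - stoichiometric = 17.4 - 11.3 = 6.10 kg/kg fuel
Excess air % = (excess / stoich) * 100 = (6.10 / 11.3) * 100 = 53.98%


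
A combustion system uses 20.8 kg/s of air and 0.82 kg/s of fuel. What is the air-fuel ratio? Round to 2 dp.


AFR = m_air / m_fuel
AFR = 20.8 / 0.82 = 25.37


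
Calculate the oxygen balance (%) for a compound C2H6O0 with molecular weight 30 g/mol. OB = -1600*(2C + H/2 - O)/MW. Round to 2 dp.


OB = -1600 * (2C + H/2 - O) / MW
Inner = 2*2 + 6/2 - 0 = 7.00
OB = -1600 * 7.00 / 30 = -373.33%


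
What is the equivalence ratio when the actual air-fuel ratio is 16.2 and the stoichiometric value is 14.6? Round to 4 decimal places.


phi = AFR_stoich / AFR_actual
phi = 14.6 / 16.2 = 0.9012


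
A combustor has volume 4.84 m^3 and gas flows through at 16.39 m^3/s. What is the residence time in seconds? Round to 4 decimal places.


tau = V / Q_flow
tau = 4.84 / 16.39 = 0.2953 s


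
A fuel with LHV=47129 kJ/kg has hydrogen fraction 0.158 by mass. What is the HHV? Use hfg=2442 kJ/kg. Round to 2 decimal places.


HHV = LHV + hfg * 9 * H
Water addition = 2442 * 9 * 0.158 = 3472.524 kJ/kg
HHV = 47129 + 3472.524 = 50601.52 kJ/kg


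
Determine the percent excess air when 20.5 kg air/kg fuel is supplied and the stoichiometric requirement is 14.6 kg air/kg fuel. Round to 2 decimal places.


Excess air = actual - stoichiometric = 20.5 - 14.6 = 5.90 kg/kg fuel
Excess air % = (excess / stoich) * 100 = (5.90 / 14.6) * 100 = 40.41%


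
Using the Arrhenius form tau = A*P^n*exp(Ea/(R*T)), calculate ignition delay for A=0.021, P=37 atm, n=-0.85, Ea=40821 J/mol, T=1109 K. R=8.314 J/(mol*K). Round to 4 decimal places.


tau = A * P^n * exp(Ea/(R*T))
P^n = 37^(-0.85) = 0.04645458
Ea/(R*T) = 40821/(8.314*1109) = 4.427332
exp(Ea/(R*T)) = 83.707772
tau = 0.021 * 0.04645458 * 83.707772 = 0.0817 ms
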